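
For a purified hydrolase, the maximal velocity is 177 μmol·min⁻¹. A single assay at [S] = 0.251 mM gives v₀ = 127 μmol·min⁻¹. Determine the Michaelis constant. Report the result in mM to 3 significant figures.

0.0988 mM

v/Vmax = 127/177 = 0.7175 = [S]/(Km+[S]).
So Km + [S] = [S]/0.7175 = 0.3498 mM, giving Km = 0.3498 − 0.251 = 0.0988 mM.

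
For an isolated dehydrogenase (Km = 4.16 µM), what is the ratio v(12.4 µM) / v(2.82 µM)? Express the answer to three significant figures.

1.85

The fractional saturations are [S]/(Km+[S]) = 2.82/6.980 = 0.4040 and 12.4/16.56 = 0.7488.
v₂/v₁ is just their ratio: 0.7488/0.4040 = 1.85.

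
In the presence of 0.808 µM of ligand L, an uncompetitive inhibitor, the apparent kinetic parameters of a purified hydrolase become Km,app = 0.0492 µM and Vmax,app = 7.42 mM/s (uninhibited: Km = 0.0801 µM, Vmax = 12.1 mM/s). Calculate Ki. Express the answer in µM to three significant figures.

1.28 µM

Uncompetitive: Vmax,app = Vmax/α (and Km,app = Km/α) with α = 1 + [I]/Ki.
α = Vmax/Vmax,app = 12.1/7.42 = 1.631.
Ki = [I]/(α − 1) = 0.808/0.6307 = 1.28 µM.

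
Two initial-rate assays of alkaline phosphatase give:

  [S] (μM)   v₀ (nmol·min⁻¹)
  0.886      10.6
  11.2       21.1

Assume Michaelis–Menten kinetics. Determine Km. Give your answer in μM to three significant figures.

1.04 μM

In reciprocal form, 1/v = (Km/Vmax)·(1/[S]) + 1/Vmax. The two points give (1/[S], 1/v) = (1.129, 0.09434) and (0.08929, 0.04739).
Slope = (0.09434 − 0.04739)/(1.129 − 0.08929) = 0.04517; intercept = 0.09434 − 0.04517×1.129 = 0.04336.
Vmax = 1/intercept = 23.1 nmol·min⁻¹; Km = slope × Vmax = 0.04517 × 23.1 = 1.04 μM.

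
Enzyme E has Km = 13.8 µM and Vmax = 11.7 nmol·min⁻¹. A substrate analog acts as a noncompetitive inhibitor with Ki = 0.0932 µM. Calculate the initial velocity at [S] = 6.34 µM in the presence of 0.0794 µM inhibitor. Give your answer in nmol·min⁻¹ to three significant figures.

α = 1 + [I]/Ki = 1 + 0.0794/0.0932 = 1.852.
For a noncompetitive inhibitor, Vmax is reduced to Vmax/α while Km is unchanged: Km,app = 13.8 µM, Vmax,app = 6.32 nmol·min⁻¹.
v = Vmax,app·[S]/(Km,app + [S]) = 6.32 × 6.34/(13.8 + 6.34) = 1.99 nmol·min⁻¹.

1.99 nmol·min⁻¹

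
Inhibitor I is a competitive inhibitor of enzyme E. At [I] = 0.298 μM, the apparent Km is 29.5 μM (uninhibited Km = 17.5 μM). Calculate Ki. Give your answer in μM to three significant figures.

0.435 μM

Competitive: Km,app = α·Km with α = 1 + [I]/Ki.
α = Km,app/Km = 29.5/17.5 = 1.686.
Since α = 1 + [I]/Ki, [I]/Ki = 1.686 − 1 = 0.6857 and Ki = 0.298/0.6857 = 0.435 μM.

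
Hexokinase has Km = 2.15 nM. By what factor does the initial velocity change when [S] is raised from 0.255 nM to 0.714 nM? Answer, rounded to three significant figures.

Since Vmax cancels, v₂/v₁ = [S]₂(Km+[S]₁) / [S]₁(Km+[S]₂).
= 0.714×(2.15+0.255) / (0.255×(2.15+0.714)) = 1.717/0.7303 = 2.35.

2.35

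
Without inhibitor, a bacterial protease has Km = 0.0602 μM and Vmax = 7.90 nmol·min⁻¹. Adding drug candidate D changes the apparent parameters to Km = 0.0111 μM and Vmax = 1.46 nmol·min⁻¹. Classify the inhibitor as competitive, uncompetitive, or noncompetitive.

uncompetitive

Both Km and Vmax decrease by the same factor (~5.41-fold) — characteristic of uncompetitive inhibition.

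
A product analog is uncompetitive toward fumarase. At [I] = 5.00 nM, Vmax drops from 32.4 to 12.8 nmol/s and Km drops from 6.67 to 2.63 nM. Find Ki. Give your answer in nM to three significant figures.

Uncompetitive: Vmax,app = Vmax/α (and Km,app = Km/α) with α = 1 + [I]/Ki.
α = Vmax/Vmax,app = 32.4/12.8 = 2.531.
Ki = [I]/(α − 1) = 5.00/1.531 = 3.27 nM.

3.27 nM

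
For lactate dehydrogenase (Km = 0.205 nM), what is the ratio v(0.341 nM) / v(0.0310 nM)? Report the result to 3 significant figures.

Since Vmax cancels, v₂/v₁ = [S]₂(Km+[S]₁) / [S]₁(Km+[S]₂).
= 0.341×(0.205+0.0310) / (0.0310×(0.205+0.341)) = 0.08048/0.01693 = 4.75.

4.75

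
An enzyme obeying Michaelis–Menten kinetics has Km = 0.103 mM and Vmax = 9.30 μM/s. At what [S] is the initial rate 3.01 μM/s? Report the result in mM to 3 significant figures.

0.0493 mM

Rearranging v = Vmax[S]/(Km+[S]) gives [S] = Km·v/(Vmax − v).
[S] = 0.103 × 3.01 / (9.30 − 3.01) = 0.3100/6.290 = 0.0493 mM.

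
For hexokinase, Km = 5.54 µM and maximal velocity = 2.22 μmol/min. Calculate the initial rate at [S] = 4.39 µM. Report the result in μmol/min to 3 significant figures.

v = Vmax·[S]/(Km + [S]) = 2.22 × 4.39 / (5.54 + 4.39)
  = 9.746 / 9.930 = 0.981 μmol/min.

0.981 μmol/min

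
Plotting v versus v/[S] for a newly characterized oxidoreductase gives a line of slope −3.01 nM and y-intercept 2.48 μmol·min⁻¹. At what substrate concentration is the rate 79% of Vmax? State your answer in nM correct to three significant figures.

11.3 nM

The Eadie–Hofstee slope gives Km = 3.01 nM (slope = −Km).
v/Vmax = [S]/(Km+[S]) = 0.79 ⇒ [S] = Km·0.79/(1−0.79) = 3.01 × 3.762 = 11.3 nM.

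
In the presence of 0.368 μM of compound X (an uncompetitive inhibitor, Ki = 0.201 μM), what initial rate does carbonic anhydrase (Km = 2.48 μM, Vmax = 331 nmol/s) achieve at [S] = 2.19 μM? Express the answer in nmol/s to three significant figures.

83.5 nmol/s

α = 1 + [I]/Ki = 1 + 0.368/0.201 = 2.831.
For an uncompetitive inhibitor, both parameters are divided by α, giving Vmax/α and Km/α: Km,app = 0.876 μM, Vmax,app = 117 nmol/s.
v = Vmax,app·[S]/(Km,app + [S]) = 117 × 2.19/(0.876 + 2.19) = 83.5 nmol/s.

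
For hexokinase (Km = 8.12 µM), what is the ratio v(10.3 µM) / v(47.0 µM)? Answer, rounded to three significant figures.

0.656

Since Vmax cancels, v₂/v₁ = [S]₂(Km+[S]₁) / [S]₁(Km+[S]₂).
= 10.3×(8.12+47.0) / (47.0×(8.12+10.3)) = 567.7/865.7 = 0.656.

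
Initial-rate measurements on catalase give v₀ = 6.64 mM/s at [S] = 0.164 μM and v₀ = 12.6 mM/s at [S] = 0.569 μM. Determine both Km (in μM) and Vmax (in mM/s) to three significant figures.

In reciprocal form, 1/v = (Km/Vmax)·(1/[S]) + 1/Vmax. The two points give (1/[S], 1/v) = (6.098, 0.1506) and (1.757, 0.07937).
Slope = (0.1506 − 0.07937)/(6.098 − 1.757) = 0.01641; intercept = 0.1506 − 0.01641×6.098 = 0.05052.
Vmax = 1/intercept = 19.8 mM/s; Km = slope × Vmax = 0.01641 × 19.8 = 0.325 μM.

Km = 0.325 μM; Vmax = 19.8 mM/s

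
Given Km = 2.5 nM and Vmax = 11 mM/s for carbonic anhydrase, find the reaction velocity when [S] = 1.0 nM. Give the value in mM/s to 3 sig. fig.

3.14 mM/s

[S]/(Km+[S]) = 1.0/3.500 = 0.2857, the fractional saturation.
v = 0.2857 × Vmax = 0.2857 × 11 = 3.14 mM/s.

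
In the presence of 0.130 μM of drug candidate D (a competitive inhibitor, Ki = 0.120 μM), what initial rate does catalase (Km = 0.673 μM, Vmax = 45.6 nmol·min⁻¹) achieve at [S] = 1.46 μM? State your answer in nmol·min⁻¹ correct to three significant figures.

α = 1 + [I]/Ki = 1 + 0.130/0.120 = 2.083.
For a competitive inhibitor, Vmax is unchanged and the apparent Km becomes α·Km: Km,app = 1.40 μM, Vmax,app = 45.6 nmol·min⁻¹.
v = Vmax,app·[S]/(Km,app + [S]) = 45.6 × 1.46/(1.40 + 1.46) = 23.3 nmol·min⁻¹.

23.3 nmol·min⁻¹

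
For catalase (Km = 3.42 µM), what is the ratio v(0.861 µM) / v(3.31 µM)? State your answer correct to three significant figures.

The fractional saturations are [S]/(Km+[S]) = 3.31/6.730 = 0.4918 and 0.861/4.281 = 0.2011.
v₂/v₁ is just their ratio: 0.2011/0.4918 = 0.409.

0.409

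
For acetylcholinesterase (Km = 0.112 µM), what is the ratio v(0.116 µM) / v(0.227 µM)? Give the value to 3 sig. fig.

The fractional saturations are [S]/(Km+[S]) = 0.227/0.3390 = 0.6696 and 0.116/0.2280 = 0.5088.
v₂/v₁ is just their ratio: 0.5088/0.6696 = 0.760.

0.760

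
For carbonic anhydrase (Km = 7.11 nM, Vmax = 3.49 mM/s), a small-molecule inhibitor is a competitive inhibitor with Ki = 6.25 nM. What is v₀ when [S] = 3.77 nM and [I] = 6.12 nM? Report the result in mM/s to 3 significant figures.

0.737 mM/s

α = 1 + [I]/Ki = 1 + 6.12/6.25 = 1.979.
For a competitive inhibitor, Vmax is unchanged and the apparent Km becomes α·Km: Km,app = 14.1 nM, Vmax,app = 3.49 mM/s.
v = Vmax,app·[S]/(Km,app + [S]) = 3.49 × 3.77/(14.1 + 3.77) = 0.737 mM/s.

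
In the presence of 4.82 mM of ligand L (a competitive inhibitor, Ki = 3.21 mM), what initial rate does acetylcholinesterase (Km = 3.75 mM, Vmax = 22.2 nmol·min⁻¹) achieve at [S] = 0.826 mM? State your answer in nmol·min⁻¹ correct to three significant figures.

With α = 1 + [I]/Ki = 1 + 4.82/3.21 = 2.502, the competitive rate law is v = Vmax[S] / (αKm + [S]).
v = 22.2×0.826 / (2.502×3.75 + 0.826) = 18.34/10.21 = 1.80 nmol·min⁻¹.

1.80 nmol·min⁻¹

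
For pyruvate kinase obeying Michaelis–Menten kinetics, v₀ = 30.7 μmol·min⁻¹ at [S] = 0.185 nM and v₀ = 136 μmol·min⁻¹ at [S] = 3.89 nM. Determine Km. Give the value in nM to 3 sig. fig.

In reciprocal form, 1/v = (Km/Vmax)·(1/[S]) + 1/Vmax. The two points give (1/[S], 1/v) = (5.405, 0.03257) and (0.2571, 0.007353).
Slope = (0.03257 − 0.007353)/(5.405 − 0.2571) = 0.004899; intercept = 0.03257 − 0.004899×5.405 = 0.006094.
Vmax = 1/intercept = 164 μmol·min⁻¹; Km = slope × Vmax = 0.004899 × 164 = 0.804 nM.

0.804 nM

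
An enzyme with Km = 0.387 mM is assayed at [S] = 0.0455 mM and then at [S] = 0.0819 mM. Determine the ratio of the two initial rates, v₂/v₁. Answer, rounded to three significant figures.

1.66

The fractional saturations are [S]/(Km+[S]) = 0.0455/0.4325 = 0.1052 and 0.0819/0.4689 = 0.1747.
v₂/v₁ is just their ratio: 0.1747/0.1052 = 1.66.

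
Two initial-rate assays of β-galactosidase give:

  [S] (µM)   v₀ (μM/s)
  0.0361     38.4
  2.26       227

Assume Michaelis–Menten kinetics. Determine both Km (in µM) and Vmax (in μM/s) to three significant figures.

Km = 0.196 µM; Vmax = 247 μM/s

In reciprocal form, 1/v = (Km/Vmax)·(1/[S]) + 1/Vmax. The two points give (1/[S], 1/v) = (27.70, 0.02604) and (0.4425, 0.004405).
Slope = (0.02604 − 0.004405)/(27.70 − 0.4425) = 0.0007938; intercept = 0.02604 − 0.0007938×27.70 = 0.004054.
Vmax = 1/intercept = 247 μM/s; Km = slope × Vmax = 0.0007938 × 247 = 0.196 µM.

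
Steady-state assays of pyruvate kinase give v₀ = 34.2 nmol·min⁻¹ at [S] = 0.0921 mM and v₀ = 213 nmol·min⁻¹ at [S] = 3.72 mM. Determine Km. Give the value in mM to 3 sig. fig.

In reciprocal form, 1/v = (Km/Vmax)·(1/[S]) + 1/Vmax. The two points give (1/[S], 1/v) = (10.86, 0.02924) and (0.2688, 0.004695).
Slope = (0.02924 − 0.004695)/(10.86 − 0.2688) = 0.002318; intercept = 0.02924 − 0.002318×10.86 = 0.004072.
Vmax = 1/intercept = 246 nmol·min⁻¹; Km = slope × Vmax = 0.002318 × 246 = 0.569 mM.

0.569 mM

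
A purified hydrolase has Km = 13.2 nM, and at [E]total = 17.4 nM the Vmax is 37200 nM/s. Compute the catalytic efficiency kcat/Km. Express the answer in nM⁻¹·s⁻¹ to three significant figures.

162 nM⁻¹·s⁻¹

kcat = Vmax/[E]total = 37200/17.4 = 2140 s⁻¹.
kcat/Km = 2140/13.2 = 162 nM⁻¹·s⁻¹.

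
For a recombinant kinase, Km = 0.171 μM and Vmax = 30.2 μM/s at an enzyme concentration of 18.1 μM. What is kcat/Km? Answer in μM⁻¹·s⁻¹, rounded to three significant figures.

9.76 μM⁻¹·s⁻¹

kcat = Vmax/[E]total = 30.2/18.1 = 1.67 s⁻¹.
kcat/Km = 1.67/0.171 = 9.76 μM⁻¹·s⁻¹.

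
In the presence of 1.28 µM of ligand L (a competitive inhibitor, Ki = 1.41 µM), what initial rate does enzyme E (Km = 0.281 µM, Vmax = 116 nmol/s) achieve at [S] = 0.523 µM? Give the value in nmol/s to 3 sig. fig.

57.3 nmol/s

With α = 1 + [I]/Ki = 1 + 1.28/1.41 = 1.908, the competitive rate law is v = Vmax[S] / (αKm + [S]).
v = 116×0.523 / (1.908×0.281 + 0.523) = 60.67/1.059 = 57.3 nmol/s.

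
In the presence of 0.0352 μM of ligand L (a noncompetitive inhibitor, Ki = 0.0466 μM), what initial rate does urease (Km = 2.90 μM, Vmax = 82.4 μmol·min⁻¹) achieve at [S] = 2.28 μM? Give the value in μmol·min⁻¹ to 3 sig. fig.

20.7 μmol·min⁻¹

α = 1 + [I]/Ki = 1 + 0.0352/0.0466 = 1.755.
For a noncompetitive inhibitor, Vmax is reduced to Vmax/α while Km is unchanged: Km,app = 2.90 μM, Vmax,app = 46.9 μmol·min⁻¹.
v = Vmax,app·[S]/(Km,app + [S]) = 46.9 × 2.28/(2.90 + 2.28) = 20.7 μmol·min⁻¹.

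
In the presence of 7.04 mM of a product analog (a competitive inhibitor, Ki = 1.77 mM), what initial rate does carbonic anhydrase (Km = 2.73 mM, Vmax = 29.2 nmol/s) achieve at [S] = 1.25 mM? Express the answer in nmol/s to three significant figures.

2.46 nmol/s

With α = 1 + [I]/Ki = 1 + 7.04/1.77 = 4.977, the competitive rate law is v = Vmax[S] / (αKm + [S]).
v = 29.2×1.25 / (4.977×2.73 + 1.25) = 36.50/14.84 = 2.46 nmol/s.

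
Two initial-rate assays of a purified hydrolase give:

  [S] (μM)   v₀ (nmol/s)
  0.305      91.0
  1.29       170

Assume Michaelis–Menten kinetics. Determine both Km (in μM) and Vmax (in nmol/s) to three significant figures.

From v = Vmax[S]/(Km+[S]), each point gives Vmax = v(Km+[S])/[S].
Equating: 91.0(Km+0.305)/0.305 = 170(Km+1.29)/1.29.
298.4·Km + 91.0 = 131.8·Km + 170, so (298.4 − 131.8)·Km = 170 − 91.0.
Km = 79.00/166.6 = 0.474 μM; then Vmax = 91.0(0.474+0.305)/0.305 = 232 nmol/s.

Km = 0.474 μM; Vmax = 232 nmol/s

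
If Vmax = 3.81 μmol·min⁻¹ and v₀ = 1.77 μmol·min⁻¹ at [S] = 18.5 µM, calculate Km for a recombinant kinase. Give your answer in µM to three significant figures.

From v = Vmax[S]/(Km+[S]), Km = [S](Vmax − v)/v.
Km = 18.5 × (3.81 − 1.77) / 1.77 = 37.74/1.77 = 21.3 µM.

21.3 µM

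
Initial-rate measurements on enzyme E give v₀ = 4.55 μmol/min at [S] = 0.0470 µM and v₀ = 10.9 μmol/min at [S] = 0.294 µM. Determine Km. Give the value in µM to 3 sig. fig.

0.106 µM

From v = Vmax[S]/(Km+[S]), each point gives Vmax = v(Km+[S])/[S].
Equating: 4.55(Km+0.0470)/0.0470 = 10.9(Km+0.294)/0.294.
96.81·Km + 4.55 = 37.07·Km + 10.9, so (96.81 − 37.07)·Km = 10.9 − 4.55.
Km = 6.350/59.73 = 0.106 µM; then Vmax = 4.55(0.106+0.0470)/0.0470 = 14.8 μmol/min.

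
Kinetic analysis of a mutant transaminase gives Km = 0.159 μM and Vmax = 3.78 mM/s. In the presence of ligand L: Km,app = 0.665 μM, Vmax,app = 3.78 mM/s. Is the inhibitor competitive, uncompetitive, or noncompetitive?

Km increases (0.159 → 0.665 μM) while Vmax is unchanged — the hallmark of competitive inhibition.

competitive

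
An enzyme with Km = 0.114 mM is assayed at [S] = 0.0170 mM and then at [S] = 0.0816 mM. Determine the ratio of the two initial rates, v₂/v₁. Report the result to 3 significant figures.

3.21

The fractional saturations are [S]/(Km+[S]) = 0.0170/0.1310 = 0.1298 and 0.0816/0.1956 = 0.4172.
v₂/v₁ is just their ratio: 0.4172/0.1298 = 3.21.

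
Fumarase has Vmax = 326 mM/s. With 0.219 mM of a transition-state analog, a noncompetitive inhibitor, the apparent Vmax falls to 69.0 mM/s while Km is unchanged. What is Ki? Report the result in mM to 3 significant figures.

0.0588 mM

Noncompetitive: Vmax,app = Vmax/α with α = 1 + [I]/Ki.
α = Vmax/Vmax,app = 326/69.0 = 4.725.
Since α = 1 + [I]/Ki, [I]/Ki = 4.725 − 1 = 3.725 and Ki = 0.219/3.725 = 0.0588 mM.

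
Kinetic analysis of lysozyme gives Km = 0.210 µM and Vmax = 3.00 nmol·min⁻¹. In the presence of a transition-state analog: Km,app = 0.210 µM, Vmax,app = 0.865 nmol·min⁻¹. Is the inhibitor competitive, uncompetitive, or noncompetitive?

Vmax decreases (3.00 → 0.865 nmol·min⁻¹) while Km is unchanged — pure noncompetitive inhibition.

noncompetitive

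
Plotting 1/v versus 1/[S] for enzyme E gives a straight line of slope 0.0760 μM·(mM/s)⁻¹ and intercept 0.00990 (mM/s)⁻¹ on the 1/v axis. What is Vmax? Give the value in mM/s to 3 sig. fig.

101 mM/s

The y-intercept of a Lineweaver–Burk plot equals 1/Vmax, so Vmax = 1/0.00990 = 101 mM/s.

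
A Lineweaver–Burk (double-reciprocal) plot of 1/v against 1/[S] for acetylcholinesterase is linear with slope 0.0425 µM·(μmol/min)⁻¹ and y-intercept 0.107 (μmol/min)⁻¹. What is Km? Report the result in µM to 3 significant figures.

y-intercept = 1/Vmax ⇒ Vmax = 9.35 μmol/min; slope = Km/Vmax ⇒ Km = slope × Vmax.
Km = 0.0425 × 9.35 = 0.397 µM.

0.397 µM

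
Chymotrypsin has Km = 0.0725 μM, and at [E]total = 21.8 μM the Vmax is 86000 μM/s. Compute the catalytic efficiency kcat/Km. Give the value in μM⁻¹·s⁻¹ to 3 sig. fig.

kcat = Vmax/[E]total = 86000/21.8 = 3940 s⁻¹.
kcat/Km = 3940/0.0725 = 54400 μM⁻¹·s⁻¹.

54400 μM⁻¹·s⁻¹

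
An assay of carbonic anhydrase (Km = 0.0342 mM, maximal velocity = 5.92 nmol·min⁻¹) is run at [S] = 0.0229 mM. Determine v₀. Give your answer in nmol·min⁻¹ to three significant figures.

v = Vmax·[S]/(Km + [S]) = 5.92 × 0.0229 / (0.0342 + 0.0229)
  = 0.1356 / 0.05710 = 2.37 nmol·min⁻¹.

2.37 nmol·min⁻¹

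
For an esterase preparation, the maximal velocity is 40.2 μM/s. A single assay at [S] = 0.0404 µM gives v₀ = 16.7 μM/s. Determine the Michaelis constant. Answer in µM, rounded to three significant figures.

v/Vmax = 16.7/40.2 = 0.4154 = [S]/(Km+[S]).
So Km + [S] = [S]/0.4154 = 0.09725 µM, giving Km = 0.09725 − 0.0404 = 0.0569 µM.

0.0569 µM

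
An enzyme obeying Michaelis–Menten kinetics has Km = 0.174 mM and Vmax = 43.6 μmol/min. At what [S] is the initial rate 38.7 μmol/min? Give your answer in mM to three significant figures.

1.37 mM

Rearranging v = Vmax[S]/(Km+[S]) gives [S] = Km·v/(Vmax − v).
[S] = 0.174 × 38.7 / (43.6 − 38.7) = 6.734/4.900 = 1.37 mM.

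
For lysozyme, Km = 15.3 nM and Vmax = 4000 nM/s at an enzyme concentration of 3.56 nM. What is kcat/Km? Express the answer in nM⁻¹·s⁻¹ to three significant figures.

73.4 nM⁻¹·s⁻¹

kcat = Vmax/[E]total = 4000/3.56 = 1120 s⁻¹.
kcat/Km = 1120/15.3 = 73.4 nM⁻¹·s⁻¹.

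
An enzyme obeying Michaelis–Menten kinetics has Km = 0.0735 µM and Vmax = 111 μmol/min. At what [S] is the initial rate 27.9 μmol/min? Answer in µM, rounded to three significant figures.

The required fractional saturation is v/Vmax = 27.9/111 = 0.2514.
Then [S]/(Km+[S]) = 0.2514 ⇒ [S] = 0.0735 × 0.2514/(1 − 0.2514) = 0.0247 µM.

0.0247 µM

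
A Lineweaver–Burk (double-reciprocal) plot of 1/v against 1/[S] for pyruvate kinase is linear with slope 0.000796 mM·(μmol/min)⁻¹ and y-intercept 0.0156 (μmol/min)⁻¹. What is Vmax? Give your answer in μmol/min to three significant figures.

The y-intercept of a Lineweaver–Burk plot equals 1/Vmax, so Vmax = 1/0.0156 = 64.1 μmol/min.

64.1 μmol/min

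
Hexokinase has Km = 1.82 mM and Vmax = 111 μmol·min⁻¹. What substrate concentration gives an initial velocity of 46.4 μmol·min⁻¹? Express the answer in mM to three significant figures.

1.31 mM

Rearranging v = Vmax[S]/(Km+[S]) gives [S] = Km·v/(Vmax − v).
[S] = 1.82 × 46.4 / (111 − 46.4) = 84.45/64.60 = 1.31 mM.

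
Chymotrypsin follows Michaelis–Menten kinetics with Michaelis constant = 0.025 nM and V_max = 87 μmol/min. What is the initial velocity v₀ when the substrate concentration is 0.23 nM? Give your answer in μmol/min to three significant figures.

[S]/(Km+[S]) = 0.23/0.2550 = 0.9020, the fractional saturation.
v = 0.9020 × Vmax = 0.9020 × 87 = 78.5 μmol/min.

78.5 μmol/min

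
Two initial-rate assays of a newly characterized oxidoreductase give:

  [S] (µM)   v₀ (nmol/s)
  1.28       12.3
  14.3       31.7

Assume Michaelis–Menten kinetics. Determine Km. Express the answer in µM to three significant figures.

2.62 µM

From v = Vmax[S]/(Km+[S]), each point gives Vmax = v(Km+[S])/[S].
Equating: 12.3(Km+1.28)/1.28 = 31.7(Km+14.3)/14.3.
9.609·Km + 12.3 = 2.217·Km + 31.7, so (9.609 − 2.217)·Km = 31.7 − 12.3.
Km = 19.40/7.393 = 2.62 µM; then Vmax = 12.3(2.62+1.28)/1.28 = 37.5 nmol/s.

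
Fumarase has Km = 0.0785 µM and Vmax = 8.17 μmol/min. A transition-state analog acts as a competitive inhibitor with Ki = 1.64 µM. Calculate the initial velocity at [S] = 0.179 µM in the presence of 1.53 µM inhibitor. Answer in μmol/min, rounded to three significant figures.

α = 1 + [I]/Ki = 1 + 1.53/1.64 = 1.933.
For a competitive inhibitor, Vmax is unchanged and the apparent Km becomes α·Km: Km,app = 0.152 µM, Vmax,app = 8.17 μmol/min.
v = Vmax,app·[S]/(Km,app + [S]) = 8.17 × 0.179/(0.152 + 0.179) = 4.42 μmol/min.

4.42 μmol/min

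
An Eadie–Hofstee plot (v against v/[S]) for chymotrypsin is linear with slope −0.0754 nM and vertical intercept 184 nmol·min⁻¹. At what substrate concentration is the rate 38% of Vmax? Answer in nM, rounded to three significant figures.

0.0462 nM

The Eadie–Hofstee slope gives Km = 0.0754 nM (slope = −Km).
v/Vmax = [S]/(Km+[S]) = 0.38 ⇒ [S] = Km·0.38/(1−0.38) = 0.0754 × 0.6129 = 0.0462 nM.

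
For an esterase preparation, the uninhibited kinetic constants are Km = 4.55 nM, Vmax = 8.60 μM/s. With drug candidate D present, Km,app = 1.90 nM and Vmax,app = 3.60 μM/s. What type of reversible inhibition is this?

Both Km and Vmax decrease by the same factor (~2.39-fold) — characteristic of uncompetitive inhibition.

uncompetitive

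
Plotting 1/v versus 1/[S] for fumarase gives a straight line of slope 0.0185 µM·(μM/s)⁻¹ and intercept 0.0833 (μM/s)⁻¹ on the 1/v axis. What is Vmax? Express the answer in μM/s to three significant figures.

12.0 μM/s

The y-intercept of a Lineweaver–Burk plot equals 1/Vmax, so Vmax = 1/0.0833 = 12.0 μM/s.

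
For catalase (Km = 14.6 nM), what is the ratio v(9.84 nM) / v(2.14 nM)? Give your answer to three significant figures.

The fractional saturations are [S]/(Km+[S]) = 2.14/16.74 = 0.1278 and 9.84/24.44 = 0.4026.
v₂/v₁ is just their ratio: 0.4026/0.1278 = 3.15.

3.15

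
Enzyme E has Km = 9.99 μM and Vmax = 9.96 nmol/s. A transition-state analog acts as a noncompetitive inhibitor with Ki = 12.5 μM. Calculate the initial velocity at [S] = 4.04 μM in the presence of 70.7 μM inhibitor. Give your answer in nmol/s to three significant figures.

α = 1 + [I]/Ki = 1 + 70.7/12.5 = 6.656.
For a noncompetitive inhibitor, Vmax is reduced to Vmax/α while Km is unchanged: Km,app = 9.99 μM, Vmax,app = 1.50 nmol/s.
v = Vmax,app·[S]/(Km,app + [S]) = 1.50 × 4.04/(9.99 + 4.04) = 0.431 nmol/s.

0.431 nmol/s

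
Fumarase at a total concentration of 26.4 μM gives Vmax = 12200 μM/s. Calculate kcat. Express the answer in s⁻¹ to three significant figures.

462 s⁻¹

kcat = Vmax/[E]total = 12200 μM/s / 26.4 μM = 462 s⁻¹.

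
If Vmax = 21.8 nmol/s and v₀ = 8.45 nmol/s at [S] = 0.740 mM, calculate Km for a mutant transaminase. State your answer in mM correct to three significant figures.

1.17 mM

v/Vmax = 8.45/21.8 = 0.3876 = [S]/(Km+[S]).
So Km + [S] = [S]/0.3876 = 1.909 mM, giving Km = 1.909 − 0.740 = 1.17 mM.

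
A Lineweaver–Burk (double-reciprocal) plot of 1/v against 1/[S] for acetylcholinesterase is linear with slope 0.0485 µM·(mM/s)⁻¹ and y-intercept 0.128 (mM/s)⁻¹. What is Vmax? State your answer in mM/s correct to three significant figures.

The y-intercept of a Lineweaver–Burk plot equals 1/Vmax, so Vmax = 1/0.128 = 7.81 mM/s.

7.81 mM/s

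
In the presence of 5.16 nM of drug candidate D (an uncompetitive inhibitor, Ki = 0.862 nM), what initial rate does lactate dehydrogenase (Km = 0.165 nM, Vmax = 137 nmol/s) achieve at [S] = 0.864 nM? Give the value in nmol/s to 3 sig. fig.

19.1 nmol/s

α = 1 + [I]/Ki = 1 + 5.16/0.862 = 6.986.
For an uncompetitive inhibitor, both parameters are divided by α, giving Vmax/α and Km/α: Km,app = 0.0236 nM, Vmax,app = 19.6 nmol/s.
v = Vmax,app·[S]/(Km,app + [S]) = 19.6 × 0.864/(0.0236 + 0.864) = 19.1 nmol/s.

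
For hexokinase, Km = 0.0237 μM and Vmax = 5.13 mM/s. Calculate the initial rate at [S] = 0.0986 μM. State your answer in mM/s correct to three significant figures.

[S]/(Km+[S]) = 0.0986/0.1223 = 0.8062, the fractional saturation.
v = 0.8062 × Vmax = 0.8062 × 5.13 = 4.14 mM/s.

4.14 mM/s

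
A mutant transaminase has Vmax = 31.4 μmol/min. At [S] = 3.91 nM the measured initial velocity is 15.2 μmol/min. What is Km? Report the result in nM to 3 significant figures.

4.17 nM

From v = Vmax[S]/(Km+[S]), Km = [S](Vmax − v)/v.
Km = 3.91 × (31.4 − 15.2) / 15.2 = 63.34/15.2 = 4.17 nM.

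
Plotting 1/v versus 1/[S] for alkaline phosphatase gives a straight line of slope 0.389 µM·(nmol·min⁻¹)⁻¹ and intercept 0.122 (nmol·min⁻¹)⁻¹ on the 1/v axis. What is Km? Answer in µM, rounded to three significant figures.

3.19 µM

y-intercept = 1/Vmax ⇒ Vmax = 8.20 nmol·min⁻¹; slope = Km/Vmax ⇒ Km = slope × Vmax.
Km = 0.389 × 8.20 = 3.19 µM.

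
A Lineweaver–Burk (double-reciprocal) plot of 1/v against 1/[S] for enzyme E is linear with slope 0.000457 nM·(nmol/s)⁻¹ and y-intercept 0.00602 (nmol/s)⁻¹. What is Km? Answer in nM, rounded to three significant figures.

0.0759 nM

y-intercept = 1/Vmax ⇒ Vmax = 166 nmol/s; slope = Km/Vmax ⇒ Km = slope × Vmax.
Km = 0.000457 × 166 = 0.0759 nM.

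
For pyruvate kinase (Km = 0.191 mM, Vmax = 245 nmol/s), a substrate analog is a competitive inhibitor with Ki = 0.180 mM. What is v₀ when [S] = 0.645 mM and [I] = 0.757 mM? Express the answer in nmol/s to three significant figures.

96.4 nmol/s

With α = 1 + [I]/Ki = 1 + 0.757/0.180 = 5.206, the competitive rate law is v = Vmax[S] / (αKm + [S]).
v = 245×0.645 / (5.206×0.191 + 0.645) = 158.0/1.639 = 96.4 nmol/s.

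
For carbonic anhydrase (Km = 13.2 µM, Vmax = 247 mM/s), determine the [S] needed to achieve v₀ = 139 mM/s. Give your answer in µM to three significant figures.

17.0 µM

Rearranging v = Vmax[S]/(Km+[S]) gives [S] = Km·v/(Vmax − v).
[S] = 13.2 × 139 / (247 − 139) = 1835/108.0 = 17.0 µM.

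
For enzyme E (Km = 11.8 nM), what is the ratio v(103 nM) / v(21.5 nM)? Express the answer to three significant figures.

The fractional saturations are [S]/(Km+[S]) = 21.5/33.30 = 0.6456 and 103/114.8 = 0.8972.
v₂/v₁ is just their ratio: 0.8972/0.6456 = 1.39.

1.39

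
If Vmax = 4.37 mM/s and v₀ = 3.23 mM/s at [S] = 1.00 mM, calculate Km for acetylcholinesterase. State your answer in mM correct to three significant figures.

From v = Vmax[S]/(Km+[S]), Km = [S](Vmax − v)/v.
Km = 1.00 × (4.37 − 3.23) / 3.23 = 1.140/3.23 = 0.353 mM.

0.353 mM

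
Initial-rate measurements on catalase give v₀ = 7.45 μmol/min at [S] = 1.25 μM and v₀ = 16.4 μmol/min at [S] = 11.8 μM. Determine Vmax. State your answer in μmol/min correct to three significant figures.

19.1 μmol/min

From v = Vmax[S]/(Km+[S]), each point gives Vmax = v(Km+[S])/[S].
Equating: 7.45(Km+1.25)/1.25 = 16.4(Km+11.8)/11.8.
5.960·Km + 7.45 = 1.390·Km + 16.4, so (5.960 − 1.390)·Km = 16.4 − 7.45.
Km = 8.950/4.570 = 1.96 μM; then Vmax = 7.45(1.96+1.25)/1.25 = 19.1 μmol/min.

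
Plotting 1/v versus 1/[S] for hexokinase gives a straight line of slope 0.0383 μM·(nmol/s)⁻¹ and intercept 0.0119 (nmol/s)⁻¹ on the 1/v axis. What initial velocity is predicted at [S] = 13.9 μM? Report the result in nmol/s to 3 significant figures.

68.2 nmol/s

The y-intercept is 1/Vmax, so Vmax = 1/0.0119 = 84.0 nmol/s.
The slope is Km/Vmax, so Km = 0.0383 × 84.0 = 3.22 μM.
Then v = 84.0 × 13.9/(3.22 + 13.9) = 68.2 nmol/s.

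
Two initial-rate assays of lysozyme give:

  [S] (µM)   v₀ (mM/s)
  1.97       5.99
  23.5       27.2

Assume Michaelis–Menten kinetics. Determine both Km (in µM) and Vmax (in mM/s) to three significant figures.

In reciprocal form, 1/v = (Km/Vmax)·(1/[S]) + 1/Vmax. The two points give (1/[S], 1/v) = (0.5076, 0.1669) and (0.04255, 0.03676).
Slope = (0.1669 − 0.03676)/(0.5076 − 0.04255) = 0.2799; intercept = 0.1669 − 0.2799×0.5076 = 0.02485.
Vmax = 1/intercept = 40.2 mM/s; Km = slope × Vmax = 0.2799 × 40.2 = 11.3 µM.

Km = 11.3 µM; Vmax = 40.2 mM/s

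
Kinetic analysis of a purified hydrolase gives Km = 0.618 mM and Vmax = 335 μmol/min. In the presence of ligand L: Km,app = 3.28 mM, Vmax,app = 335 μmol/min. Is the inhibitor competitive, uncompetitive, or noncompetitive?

Km increases (0.618 → 3.28 mM) while Vmax is unchanged — the hallmark of competitive inhibition.

competitive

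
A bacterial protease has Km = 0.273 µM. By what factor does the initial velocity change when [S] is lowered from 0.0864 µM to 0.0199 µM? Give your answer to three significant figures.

0.283

The fractional saturations are [S]/(Km+[S]) = 0.0864/0.3594 = 0.2404 and 0.0199/0.2929 = 0.06794.
v₂/v₁ is just their ratio: 0.06794/0.2404 = 0.283.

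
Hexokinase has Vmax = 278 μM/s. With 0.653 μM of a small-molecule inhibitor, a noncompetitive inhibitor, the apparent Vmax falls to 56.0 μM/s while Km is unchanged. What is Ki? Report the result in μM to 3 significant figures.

0.165 μM

Noncompetitive: Vmax,app = Vmax/α with α = 1 + [I]/Ki.
α = Vmax/Vmax,app = 278/56.0 = 4.964.
Since α = 1 + [I]/Ki, [I]/Ki = 4.964 − 1 = 3.964 and Ki = 0.653/3.964 = 0.165 μM.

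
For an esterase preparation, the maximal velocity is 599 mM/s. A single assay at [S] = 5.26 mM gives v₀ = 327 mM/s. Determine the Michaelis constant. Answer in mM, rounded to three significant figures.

4.38 mM

From v = Vmax[S]/(Km+[S]), Km = [S](Vmax − v)/v.
Km = 5.26 × (599 − 327) / 327 = 1431/327 = 4.38 mM.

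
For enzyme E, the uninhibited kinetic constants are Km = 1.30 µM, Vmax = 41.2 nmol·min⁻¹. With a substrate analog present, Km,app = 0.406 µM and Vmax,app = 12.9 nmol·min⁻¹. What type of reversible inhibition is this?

Both Km and Vmax decrease by the same factor (~3.20-fold) — characteristic of uncompetitive inhibition.

uncompetitive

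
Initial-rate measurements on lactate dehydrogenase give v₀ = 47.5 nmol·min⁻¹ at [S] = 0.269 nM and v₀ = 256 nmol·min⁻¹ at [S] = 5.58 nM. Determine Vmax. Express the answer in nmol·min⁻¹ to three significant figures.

329 nmol·min⁻¹

In reciprocal form, 1/v = (Km/Vmax)·(1/[S]) + 1/Vmax. The two points give (1/[S], 1/v) = (3.717, 0.02105) and (0.1792, 0.003906).
Slope = (0.02105 − 0.003906)/(3.717 − 0.1792) = 0.004846; intercept = 0.02105 − 0.004846×3.717 = 0.003038.
Vmax = 1/intercept = 329 nmol·min⁻¹; Km = slope × Vmax = 0.004846 × 329 = 1.60 nM.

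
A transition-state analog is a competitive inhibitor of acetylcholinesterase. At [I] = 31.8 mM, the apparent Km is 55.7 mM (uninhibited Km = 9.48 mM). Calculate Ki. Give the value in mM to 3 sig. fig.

6.52 mM

Competitive: Km,app = α·Km with α = 1 + [I]/Ki.
α = Km,app/Km = 55.7/9.48 = 5.876.
Ki = [I]/(α − 1) = 31.8/4.876 = 6.52 mM.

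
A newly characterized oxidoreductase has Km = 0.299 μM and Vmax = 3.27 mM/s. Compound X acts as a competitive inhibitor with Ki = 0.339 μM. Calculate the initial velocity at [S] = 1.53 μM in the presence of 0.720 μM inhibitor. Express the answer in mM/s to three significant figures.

2.03 mM/s

With α = 1 + [I]/Ki = 1 + 0.720/0.339 = 3.124, the competitive rate law is v = Vmax[S] / (αKm + [S]).
v = 3.27×1.53 / (3.124×0.299 + 1.53) = 5.003/2.464 = 2.03 mM/s.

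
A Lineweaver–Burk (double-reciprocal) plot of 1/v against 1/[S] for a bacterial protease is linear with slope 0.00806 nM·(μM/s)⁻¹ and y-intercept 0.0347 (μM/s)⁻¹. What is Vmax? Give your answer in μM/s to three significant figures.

28.8 μM/s

The y-intercept of a Lineweaver–Burk plot equals 1/Vmax, so Vmax = 1/0.0347 = 28.8 μM/s.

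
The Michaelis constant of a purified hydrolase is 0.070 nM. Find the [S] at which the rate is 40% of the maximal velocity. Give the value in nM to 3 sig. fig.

v/Vmax = [S]/(Km+[S]) = 0.4, so [S] = Km·0.4/(1 − 0.4) = 0.070 × 0.6667.
[S] = 0.0467 nM.

0.0467 nM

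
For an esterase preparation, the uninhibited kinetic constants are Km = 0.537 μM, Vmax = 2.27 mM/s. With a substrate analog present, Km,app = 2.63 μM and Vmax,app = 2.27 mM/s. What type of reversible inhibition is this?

Km increases (0.537 → 2.63 μM) while Vmax is unchanged — the hallmark of competitive inhibition.

competitive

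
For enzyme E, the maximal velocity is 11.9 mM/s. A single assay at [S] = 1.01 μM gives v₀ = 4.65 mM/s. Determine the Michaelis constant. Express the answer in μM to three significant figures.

From v = Vmax[S]/(Km+[S]), Km = [S](Vmax − v)/v.
Km = 1.01 × (11.9 − 4.65) / 4.65 = 7.322/4.65 = 1.57 μM.

1.57 μM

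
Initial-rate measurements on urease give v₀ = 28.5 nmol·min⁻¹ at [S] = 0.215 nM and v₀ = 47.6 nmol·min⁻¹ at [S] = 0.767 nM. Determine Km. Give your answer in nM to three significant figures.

From v = Vmax[S]/(Km+[S]), each point gives Vmax = v(Km+[S])/[S].
Equating: 28.5(Km+0.215)/0.215 = 47.6(Km+0.767)/0.767.
132.6·Km + 28.5 = 62.06·Km + 47.6, so (132.6 − 62.06)·Km = 47.6 − 28.5.
Km = 19.10/70.50 = 0.271 nM; then Vmax = 28.5(0.271+0.215)/0.215 = 64.4 nmol·min⁻¹.

0.271 nM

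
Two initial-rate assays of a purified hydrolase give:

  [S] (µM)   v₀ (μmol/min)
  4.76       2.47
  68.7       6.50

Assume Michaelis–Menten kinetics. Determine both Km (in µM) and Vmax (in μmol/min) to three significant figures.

Km = 9.50 µM; Vmax = 7.40 μmol/min

In reciprocal form, 1/v = (Km/Vmax)·(1/[S]) + 1/Vmax. The two points give (1/[S], 1/v) = (0.2101, 0.4049) and (0.01456, 0.1538).
Slope = (0.4049 − 0.1538)/(0.2101 − 0.01456) = 1.284; intercept = 0.4049 − 1.284×0.2101 = 0.1352.
Vmax = 1/intercept = 7.40 μmol/min; Km = slope × Vmax = 1.284 × 7.40 = 9.50 µM.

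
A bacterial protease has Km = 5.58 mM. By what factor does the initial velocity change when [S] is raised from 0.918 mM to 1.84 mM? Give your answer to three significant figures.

1.76

The fractional saturations are [S]/(Km+[S]) = 0.918/6.498 = 0.1413 and 1.84/7.420 = 0.2480.
v₂/v₁ is just their ratio: 0.2480/0.1413 = 1.76.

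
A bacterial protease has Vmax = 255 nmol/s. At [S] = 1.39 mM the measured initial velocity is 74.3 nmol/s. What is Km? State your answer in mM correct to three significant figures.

v/Vmax = 74.3/255 = 0.2914 = [S]/(Km+[S]).
So Km + [S] = [S]/0.2914 = 4.771 mM, giving Km = 4.771 − 1.39 = 3.38 mM.

3.38 mM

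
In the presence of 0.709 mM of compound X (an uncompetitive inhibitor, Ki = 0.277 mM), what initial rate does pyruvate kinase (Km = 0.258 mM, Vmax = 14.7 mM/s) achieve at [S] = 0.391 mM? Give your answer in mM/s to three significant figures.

3.48 mM/s

α = 1 + [I]/Ki = 1 + 0.709/0.277 = 3.560.
For an uncompetitive inhibitor, both parameters are divided by α, giving Vmax/α and Km/α: Km,app = 0.0725 mM, Vmax,app = 4.13 mM/s.
v = Vmax,app·[S]/(Km,app + [S]) = 4.13 × 0.391/(0.0725 + 0.391) = 3.48 mM/s.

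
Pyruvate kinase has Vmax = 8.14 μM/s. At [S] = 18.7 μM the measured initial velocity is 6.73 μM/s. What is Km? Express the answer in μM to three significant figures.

3.92 μM

v/Vmax = 6.73/8.14 = 0.8268 = [S]/(Km+[S]).
So Km + [S] = [S]/0.8268 = 22.62 μM, giving Km = 22.62 − 18.7 = 3.92 μM.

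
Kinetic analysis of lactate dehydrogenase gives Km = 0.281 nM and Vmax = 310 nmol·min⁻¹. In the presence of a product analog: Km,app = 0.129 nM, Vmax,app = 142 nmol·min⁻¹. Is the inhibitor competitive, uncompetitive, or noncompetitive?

Both Km and Vmax decrease by the same factor (~2.18-fold) — characteristic of uncompetitive inhibition.

uncompetitive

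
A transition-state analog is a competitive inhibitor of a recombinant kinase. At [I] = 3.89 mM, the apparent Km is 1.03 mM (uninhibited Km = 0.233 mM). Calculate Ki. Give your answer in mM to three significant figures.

1.14 mM

Competitive: Km,app = α·Km with α = 1 + [I]/Ki.
α = Km,app/Km = 1.03/0.233 = 4.421.
Ki = [I]/(α − 1) = 3.89/3.421 = 1.14 mM.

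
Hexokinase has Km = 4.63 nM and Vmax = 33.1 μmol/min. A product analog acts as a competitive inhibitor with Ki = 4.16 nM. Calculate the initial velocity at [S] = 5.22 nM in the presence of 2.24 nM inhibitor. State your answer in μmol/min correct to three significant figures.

α = 1 + [I]/Ki = 1 + 2.24/4.16 = 1.538.
For a competitive inhibitor, Vmax is unchanged and the apparent Km becomes α·Km: Km,app = 7.12 nM, Vmax,app = 33.1 μmol/min.
v = Vmax,app·[S]/(Km,app + [S]) = 33.1 × 5.22/(7.12 + 5.22) = 14.0 μmol/min.

14.0 μmol/min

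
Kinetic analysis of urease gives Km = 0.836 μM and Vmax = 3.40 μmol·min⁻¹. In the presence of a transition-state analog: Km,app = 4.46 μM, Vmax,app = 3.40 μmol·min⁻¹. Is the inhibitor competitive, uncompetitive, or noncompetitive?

competitive

Km increases (0.836 → 4.46 μM) while Vmax is unchanged — the hallmark of competitive inhibition.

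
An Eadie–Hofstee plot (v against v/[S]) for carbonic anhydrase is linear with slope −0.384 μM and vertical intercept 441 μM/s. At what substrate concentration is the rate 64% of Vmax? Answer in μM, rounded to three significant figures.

0.683 μM

The Eadie–Hofstee slope gives Km = 0.384 μM (slope = −Km).
v/Vmax = [S]/(Km+[S]) = 0.64 ⇒ [S] = Km·0.64/(1−0.64) = 0.384 × 1.778 = 0.683 μM.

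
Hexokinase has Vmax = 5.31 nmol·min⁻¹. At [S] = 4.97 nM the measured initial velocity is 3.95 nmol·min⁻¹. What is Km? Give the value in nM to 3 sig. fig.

1.71 nM

v/Vmax = 3.95/5.31 = 0.7439 = [S]/(Km+[S]).
So Km + [S] = [S]/0.7439 = 6.681 nM, giving Km = 6.681 − 4.97 = 1.71 nM.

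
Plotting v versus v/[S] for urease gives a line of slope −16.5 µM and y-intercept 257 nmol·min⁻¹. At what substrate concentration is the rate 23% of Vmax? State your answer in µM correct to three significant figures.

The Eadie–Hofstee slope gives Km = 16.5 µM (slope = −Km).
v/Vmax = [S]/(Km+[S]) = 0.23 ⇒ [S] = Km·0.23/(1−0.23) = 16.5 × 0.2987 = 4.93 µM.

4.93 µM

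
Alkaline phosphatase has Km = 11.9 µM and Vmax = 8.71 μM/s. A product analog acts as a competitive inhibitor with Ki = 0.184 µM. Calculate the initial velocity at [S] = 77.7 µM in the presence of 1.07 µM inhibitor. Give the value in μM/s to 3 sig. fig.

α = 1 + [I]/Ki = 1 + 1.07/0.184 = 6.815.
For a competitive inhibitor, Vmax is unchanged and the apparent Km becomes α·Km: Km,app = 81.1 µM, Vmax,app = 8.71 μM/s.
v = Vmax,app·[S]/(Km,app + [S]) = 8.71 × 77.7/(81.1 + 77.7) = 4.26 μM/s.

4.26 μM/s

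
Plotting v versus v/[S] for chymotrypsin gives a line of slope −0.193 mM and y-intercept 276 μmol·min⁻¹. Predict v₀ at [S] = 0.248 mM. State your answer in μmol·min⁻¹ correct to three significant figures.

In the Eadie–Hofstee form v = Vmax − Km·(v/[S]), the slope is −Km and the intercept is Vmax, so Km = 0.193 mM and Vmax = 276 μmol·min⁻¹.
v = 276 × 0.248/(0.193 + 0.248) = 155 μmol·min⁻¹.

155 μmol·min⁻¹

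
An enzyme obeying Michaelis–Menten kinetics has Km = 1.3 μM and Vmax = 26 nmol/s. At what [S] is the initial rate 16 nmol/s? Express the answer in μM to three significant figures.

2.08 μM

The required fractional saturation is v/Vmax = 16/26 = 0.6154.
Then [S]/(Km+[S]) = 0.6154 ⇒ [S] = 1.3 × 0.6154/(1 − 0.6154) = 2.08 μM.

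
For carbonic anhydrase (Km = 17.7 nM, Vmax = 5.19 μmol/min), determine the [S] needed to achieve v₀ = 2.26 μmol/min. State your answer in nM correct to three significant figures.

13.7 nM

The required fractional saturation is v/Vmax = 2.26/5.19 = 0.4355.
Then [S]/(Km+[S]) = 0.4355 ⇒ [S] = 17.7 × 0.4355/(1 − 0.4355) = 13.7 nM.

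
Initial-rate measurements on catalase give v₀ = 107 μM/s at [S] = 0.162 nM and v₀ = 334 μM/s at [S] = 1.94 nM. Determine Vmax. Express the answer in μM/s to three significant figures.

From v = Vmax[S]/(Km+[S]), each point gives Vmax = v(Km+[S])/[S].
Equating: 107(Km+0.162)/0.162 = 334(Km+1.94)/1.94.
660.5·Km + 107 = 172.2·Km + 334, so (660.5 − 172.2)·Km = 334 − 107.
Km = 227.0/488.3 = 0.465 nM; then Vmax = 107(0.465+0.162)/0.162 = 414 μM/s.

414 μM/s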